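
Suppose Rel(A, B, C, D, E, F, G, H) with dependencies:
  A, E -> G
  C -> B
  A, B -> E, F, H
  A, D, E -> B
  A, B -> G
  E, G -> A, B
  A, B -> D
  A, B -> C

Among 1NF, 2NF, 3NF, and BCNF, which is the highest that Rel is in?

3NF

Candidate keys: {A, B}, {A, C}, {A, E}, {E, G}. Prime attributes: {A, B, C, E, G}.
For C -> B we have {C}⁺ = {B, C}; {C} is not a superkey, so BCNF fails.
Since {B} ⊆ prime attributes and every other non-superkey FD also has a prime right side, the schema is in 3NF.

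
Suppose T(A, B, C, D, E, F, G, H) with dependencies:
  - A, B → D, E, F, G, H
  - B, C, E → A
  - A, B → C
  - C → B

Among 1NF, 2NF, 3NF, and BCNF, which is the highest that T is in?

3NF

Candidate keys: {A, B}, {A, C}, {C, E}. Prime attributes: {A, B, C, E}.
C → B: {C}⁺ = {B, C}, which is not all of the attributes, so the left side is not a superkey — BCNF is violated.
Since {B} ⊆ prime attributes and every other non-superkey FD also has a prime right side, the schema is in 3NF.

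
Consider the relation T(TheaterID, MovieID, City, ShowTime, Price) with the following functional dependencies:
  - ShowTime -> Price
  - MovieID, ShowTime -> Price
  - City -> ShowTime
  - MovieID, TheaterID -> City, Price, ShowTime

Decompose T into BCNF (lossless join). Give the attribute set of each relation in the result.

{City, MovieID, TheaterID}; {City, ShowTime}; {Price, ShowTime}

Candidate key of the original relation: {MovieID, TheaterID}.
{City, MovieID, Price, ShowTime, TheaterID}: {ShowTime} determines {Price, ShowTime} here but is not a superkey — split on ShowTime -> Price, giving {Price, ShowTime} and {City, MovieID, ShowTime, TheaterID}.
{Price, ShowTime}: every determinant is a superkey — BCNF.
{City, MovieID, ShowTime, TheaterID}: {City} determines {City, ShowTime} here but is not a superkey — split on City -> ShowTime, giving {City, ShowTime} and {City, MovieID, TheaterID}.
{City, ShowTime}: every determinant is a superkey — BCNF.
{City, MovieID, TheaterID}: every determinant is a superkey — BCNF.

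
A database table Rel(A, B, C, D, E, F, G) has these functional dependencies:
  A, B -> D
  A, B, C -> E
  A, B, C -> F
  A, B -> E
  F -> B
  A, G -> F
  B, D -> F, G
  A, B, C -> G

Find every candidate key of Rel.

{A, B, C}, {A, C, F}, {A, C, G}

No FD produces {A, C}, so they must be in every candidate key.
{A, B, C}⁺ = {A, B, C, D, E, F, G} — all of the relation — so {A, B, C} is a candidate key.
{A, C, F}⁺ = {A, B, C, D, E, F, G} — all of the relation — so {A, C, F} is a candidate key.
{A, C, G}⁺ = {A, B, C, D, E, F, G} — all of the relation — so {A, C, G} is a candidate key.
Any other superkey properly contains one of these, so there are no further candidate keys.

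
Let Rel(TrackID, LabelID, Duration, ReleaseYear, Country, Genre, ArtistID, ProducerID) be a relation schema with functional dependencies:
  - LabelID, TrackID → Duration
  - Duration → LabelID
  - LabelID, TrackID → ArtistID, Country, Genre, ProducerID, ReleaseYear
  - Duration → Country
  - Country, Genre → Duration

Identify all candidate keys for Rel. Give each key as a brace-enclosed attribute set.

{Country, Genre, TrackID}, {Duration, TrackID}, {LabelID, TrackID}

No FD produces {TrackID}, so it must be in every candidate key.
{Duration, TrackID}⁺ = {ArtistID, Country, Duration, Genre, LabelID, ProducerID, ReleaseYear, TrackID} — all of the relation — so {Duration, TrackID} is a candidate key.
{LabelID, TrackID}⁺ = {ArtistID, Country, Duration, Genre, LabelID, ProducerID, ReleaseYear, TrackID} — all of the relation — so {LabelID, TrackID} is a candidate key.
{Country, Genre, TrackID}⁺ = {ArtistID, Country, Duration, Genre, LabelID, ProducerID, ReleaseYear, TrackID} — all of the relation — so {Country, Genre, TrackID} is a candidate key.
These are minimal and exhaustive — every other superkey contains one of them.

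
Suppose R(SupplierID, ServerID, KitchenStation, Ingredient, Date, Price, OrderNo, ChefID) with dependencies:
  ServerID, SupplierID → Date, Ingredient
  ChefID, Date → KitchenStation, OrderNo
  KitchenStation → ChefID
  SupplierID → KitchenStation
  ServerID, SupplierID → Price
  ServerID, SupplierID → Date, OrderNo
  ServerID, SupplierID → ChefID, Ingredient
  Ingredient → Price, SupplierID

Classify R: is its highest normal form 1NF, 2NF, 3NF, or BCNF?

Candidate keys: {Ingredient, ServerID}, {ServerID, SupplierID}. Prime attributes: {Ingredient, ServerID, SupplierID}.
ChefID, Date → KitchenStation, OrderNo: {ChefID, Date}⁺ = {ChefID, Date, KitchenStation, OrderNo}, which is not all of the attributes, so the left side is not a superkey — BCNF is violated.
Because {KitchenStation, OrderNo} are non-prime and the left side of ChefID, Date → KitchenStation, OrderNo is not a superkey, the relation is not in 3NF.
Since {Ingredient} ⊂ {Ingredient, ServerID} and {Ingredient}⁺ ⊇ {ChefID, KitchenStation, Price} with {ChefID, KitchenStation, Price} non-prime, there is a partial dependency; 2NF fails.

1NF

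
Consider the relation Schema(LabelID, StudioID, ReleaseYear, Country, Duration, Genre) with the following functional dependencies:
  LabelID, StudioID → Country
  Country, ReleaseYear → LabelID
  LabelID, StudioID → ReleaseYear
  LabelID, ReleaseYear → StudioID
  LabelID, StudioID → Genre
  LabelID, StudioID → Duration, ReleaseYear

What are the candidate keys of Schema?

Closure of {Country, ReleaseYear} is {Country, Duration, Genre, LabelID, ReleaseYear, StudioID}, the whole schema; {Country, ReleaseYear} is a candidate key.
Closure of {LabelID, ReleaseYear} is {Country, Duration, Genre, LabelID, ReleaseYear, StudioID}, the whole schema; {LabelID, ReleaseYear} is a candidate key.
Closure of {LabelID, StudioID} is {Country, Duration, Genre, LabelID, ReleaseYear, StudioID}, the whole schema; {LabelID, StudioID} is a candidate key.
These are minimal and exhaustive — every other superkey contains one of them.

{Country, ReleaseYear}, {LabelID, ReleaseYear}, {LabelID, StudioID}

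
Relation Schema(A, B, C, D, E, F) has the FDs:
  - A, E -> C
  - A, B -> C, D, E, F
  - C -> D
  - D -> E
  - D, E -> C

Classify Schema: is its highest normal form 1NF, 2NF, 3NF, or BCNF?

2NF

Candidate key: {A, B}. Prime attributes: {A, B}.
A, E -> C breaks BCNF: {A, E}⁺ = {A, C, D, E}, so {A, E} is not a superkey.
Because {C} is non-prime and the left side of A, E -> C is not a superkey, the relation is not in 3NF.
Checking every proper subset of each key, none determines a non-prime attribute — 2NF is satisfied.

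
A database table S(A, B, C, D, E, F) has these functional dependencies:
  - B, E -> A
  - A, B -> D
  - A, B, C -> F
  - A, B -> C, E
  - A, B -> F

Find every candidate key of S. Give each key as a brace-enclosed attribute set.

{A, B}, {B, E}

{B} never appears on the right of any FD, so every key must include it.
Closure of {A, B} is {A, B, C, D, E, F}, the whole schema; {A, B} is a candidate key.
Closure of {B, E} is {A, B, C, D, E, F}, the whole schema; {B, E} is a candidate key.
No proper subset of any of these is a key, and no other minimal superkey exists.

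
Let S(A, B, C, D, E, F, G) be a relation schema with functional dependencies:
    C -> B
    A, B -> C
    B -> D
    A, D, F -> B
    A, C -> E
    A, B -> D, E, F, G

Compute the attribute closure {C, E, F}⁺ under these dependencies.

Start with {C, E, F}.
C -> B applies; add {B} → now {B, C, E, F}.
B -> D applies; add {D} → now {B, C, D, E, F}.
No further FD applies.

{B, C, D, E, F}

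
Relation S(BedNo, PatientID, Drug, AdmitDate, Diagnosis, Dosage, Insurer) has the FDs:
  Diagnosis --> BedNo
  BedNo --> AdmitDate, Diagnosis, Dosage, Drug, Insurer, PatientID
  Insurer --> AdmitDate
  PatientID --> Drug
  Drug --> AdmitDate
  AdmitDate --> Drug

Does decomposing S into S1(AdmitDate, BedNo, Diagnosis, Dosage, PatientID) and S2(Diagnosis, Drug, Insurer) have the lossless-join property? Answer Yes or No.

Yes

S1 ∩ S2 = {Diagnosis}; its closure under F is {AdmitDate, BedNo, Diagnosis, Dosage, Drug, Insurer, PatientID}.
S1 is contained in that closure, so S1 ∩ S2 --> S1 holds and the join is lossless.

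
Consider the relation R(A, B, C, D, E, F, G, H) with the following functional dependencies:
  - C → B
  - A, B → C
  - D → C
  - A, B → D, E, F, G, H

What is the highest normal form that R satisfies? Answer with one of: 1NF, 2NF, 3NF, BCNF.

3NF

Candidate keys: {A, B}, {A, C}, {A, D}. Prime attributes: {A, B, C, D}.
C → B: {C}⁺ = {B, C}, which is not all of the attributes, so the left side is not a superkey — BCNF is violated.
Since {B} ⊆ prime attributes and every other non-superkey FD also has a prime right side, the schema is in 3NF.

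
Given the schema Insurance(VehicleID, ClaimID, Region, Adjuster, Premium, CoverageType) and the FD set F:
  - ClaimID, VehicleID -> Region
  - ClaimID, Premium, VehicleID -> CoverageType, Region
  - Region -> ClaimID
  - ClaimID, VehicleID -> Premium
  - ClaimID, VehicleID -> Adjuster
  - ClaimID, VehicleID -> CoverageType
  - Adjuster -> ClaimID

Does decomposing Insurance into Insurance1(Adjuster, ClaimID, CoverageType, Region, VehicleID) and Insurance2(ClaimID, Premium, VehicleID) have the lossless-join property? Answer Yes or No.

The shared attributes are {ClaimID, VehicleID} and {ClaimID, VehicleID}⁺ = {Adjuster, ClaimID, CoverageType, Premium, Region, VehicleID}.
This includes all of Insurance1, so the common attributes are a superkey of Insurance1 — the join is lossless.

Yes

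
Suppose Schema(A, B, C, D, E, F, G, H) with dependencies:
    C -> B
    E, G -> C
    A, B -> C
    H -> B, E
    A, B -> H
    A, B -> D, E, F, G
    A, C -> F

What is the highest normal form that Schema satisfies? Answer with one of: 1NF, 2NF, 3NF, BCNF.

Candidate keys: {A, B}, {A, C}, {A, E, G}, {A, H}. Prime attributes: {A, B, C, E, G, H}.
C -> B breaks BCNF: {C}⁺ = {B, C}, so {C} is not a superkey.
Since {B} ⊆ prime attributes and every other non-superkey FD also has a prime right side, the schema is in 3NF.

3NF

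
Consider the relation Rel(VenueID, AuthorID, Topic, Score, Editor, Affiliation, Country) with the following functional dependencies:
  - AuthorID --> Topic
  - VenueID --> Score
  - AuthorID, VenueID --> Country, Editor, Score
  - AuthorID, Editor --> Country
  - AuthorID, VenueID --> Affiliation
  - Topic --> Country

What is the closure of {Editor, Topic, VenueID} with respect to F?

Start with {Editor, Topic, VenueID}.
VenueID --> Score applies; add {Score} → now {Editor, Score, Topic, VenueID}.
Topic --> Country applies; add {Country} → now {Country, Editor, Score, Topic, VenueID}.
No further FD applies.

{Country, Editor, Score, Topic, VenueID}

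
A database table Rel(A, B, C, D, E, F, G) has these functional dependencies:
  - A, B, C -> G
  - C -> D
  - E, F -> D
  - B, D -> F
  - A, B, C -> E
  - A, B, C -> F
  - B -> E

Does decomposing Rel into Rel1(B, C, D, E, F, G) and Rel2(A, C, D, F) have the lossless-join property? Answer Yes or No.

No

Common attributes: {C, D, F}; their closure is {C, D, F}.
The closure covers neither Rel1 nor Rel2 entirely; the join is not lossless.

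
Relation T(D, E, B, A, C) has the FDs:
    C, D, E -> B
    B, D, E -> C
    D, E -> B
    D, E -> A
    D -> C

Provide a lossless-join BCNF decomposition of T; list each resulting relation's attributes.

{A, B, D, E}; {C, D}

Candidate key of the original relation: {D, E}.
Within {A, B, C, D, E}: {D}⁺ ∩ {A, B, C, D, E} = {C, D}, not the whole set, so D -> C violates BCNF; decompose into {C, D} and {A, B, D, E}.
{C, D} has no BCNF violation.
{A, B, D, E} has no BCNF violation.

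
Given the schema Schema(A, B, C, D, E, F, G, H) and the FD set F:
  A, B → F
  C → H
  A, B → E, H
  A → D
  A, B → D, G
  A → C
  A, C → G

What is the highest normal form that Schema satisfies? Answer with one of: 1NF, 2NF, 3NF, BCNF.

1NF

Candidate key: {A, B}. Prime attributes: {A, B}.
C → H breaks BCNF: {C}⁺ = {C, H}, so {C} is not a superkey.
C → H determines the non-prime attribute {H} from a non-superkey — 3NF is violated.
The proper key subset {A} of {A, B} determines non-prime {C, D, G, H}, so the relation is not even in 2NF.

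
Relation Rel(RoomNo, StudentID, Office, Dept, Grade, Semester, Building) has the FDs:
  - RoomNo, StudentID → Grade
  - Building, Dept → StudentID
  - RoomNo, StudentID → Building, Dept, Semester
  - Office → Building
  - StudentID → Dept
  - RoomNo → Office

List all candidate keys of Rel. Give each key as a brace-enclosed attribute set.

{Dept, RoomNo}, {RoomNo, StudentID}

Attributes never on any right-hand side: {RoomNo} — every candidate key must contain it.
{Dept, RoomNo}⁺ = {Building, Dept, Grade, Office, RoomNo, Semester, StudentID} — all of the relation — so {Dept, RoomNo} is a candidate key.
{RoomNo, StudentID}⁺ = {Building, Dept, Grade, Office, RoomNo, Semester, StudentID} — all of the relation — so {RoomNo, StudentID} is a candidate key.
These are minimal and exhaustive — every other superkey contains one of them.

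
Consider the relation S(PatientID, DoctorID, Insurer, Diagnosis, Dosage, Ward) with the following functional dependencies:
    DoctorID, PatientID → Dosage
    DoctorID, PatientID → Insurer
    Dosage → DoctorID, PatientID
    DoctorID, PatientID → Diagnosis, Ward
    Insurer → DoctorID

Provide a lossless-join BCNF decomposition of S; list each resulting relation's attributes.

Candidate keys of the original relation: {DoctorID, PatientID}, {Dosage}, {Insurer, PatientID}.
Within {Diagnosis, DoctorID, Dosage, Insurer, PatientID, Ward}: {Insurer}⁺ ∩ {Diagnosis, DoctorID, Dosage, Insurer, PatientID, Ward} = {DoctorID, Insurer}, not the whole set, so Insurer → DoctorID violates BCNF; decompose into {DoctorID, Insurer} and {Diagnosis, Dosage, Insurer, PatientID, Ward}.
{DoctorID, Insurer} is in BCNF.
{Diagnosis, Dosage, Insurer, PatientID, Ward} is in BCNF.

{Diagnosis, Dosage, Insurer, PatientID, Ward}; {DoctorID, Insurer}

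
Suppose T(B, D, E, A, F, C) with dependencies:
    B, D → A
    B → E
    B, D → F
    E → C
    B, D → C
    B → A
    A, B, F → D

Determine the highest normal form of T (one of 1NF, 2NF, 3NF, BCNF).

1NF

Candidate keys: {B, D}, {B, F}. Prime attributes: {B, D, F}.
B → E breaks BCNF: {B}⁺ = {A, B, C, E}, so {B} is not a superkey.
B → E determines the non-prime attribute {E} from a non-superkey — 3NF is violated.
The proper key subset {B} of {B, D} determines non-prime {A, C, E}, so the relation is not even in 2NF.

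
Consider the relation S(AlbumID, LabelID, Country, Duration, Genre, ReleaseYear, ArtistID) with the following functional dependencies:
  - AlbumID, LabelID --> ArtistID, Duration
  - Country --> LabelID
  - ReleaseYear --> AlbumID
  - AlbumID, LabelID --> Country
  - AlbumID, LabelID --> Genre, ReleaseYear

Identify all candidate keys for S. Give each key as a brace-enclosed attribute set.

Closure of {AlbumID, Country} is {AlbumID, ArtistID, Country, Duration, Genre, LabelID, ReleaseYear}, the whole schema; {AlbumID, Country} is a candidate key.
Closure of {AlbumID, LabelID} is {AlbumID, ArtistID, Country, Duration, Genre, LabelID, ReleaseYear}, the whole schema; {AlbumID, LabelID} is a candidate key.
Closure of {Country, ReleaseYear} is {AlbumID, ArtistID, Country, Duration, Genre, LabelID, ReleaseYear}, the whole schema; {Country, ReleaseYear} is a candidate key.
Closure of {LabelID, ReleaseYear} is {AlbumID, ArtistID, Country, Duration, Genre, LabelID, ReleaseYear}, the whole schema; {LabelID, ReleaseYear} is a candidate key.
No proper subset of any of these is a key, and no other minimal superkey exists.

{AlbumID, Country}, {AlbumID, LabelID}, {Country, ReleaseYear}, {LabelID, ReleaseYear}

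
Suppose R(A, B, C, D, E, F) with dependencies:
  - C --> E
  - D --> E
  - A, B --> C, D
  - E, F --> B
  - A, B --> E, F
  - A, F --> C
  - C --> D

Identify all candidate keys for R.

{A, B}, {A, F}

{A} never appears on the right of any FD, so every key must include it.
{A, B}⁺ = {A, B, C, D, E, F} — all of the relation — so {A, B} is a candidate key.
{A, F}⁺ = {A, B, C, D, E, F} — all of the relation — so {A, F} is a candidate key.
No proper subset of any of these is a key, and no other minimal superkey exists.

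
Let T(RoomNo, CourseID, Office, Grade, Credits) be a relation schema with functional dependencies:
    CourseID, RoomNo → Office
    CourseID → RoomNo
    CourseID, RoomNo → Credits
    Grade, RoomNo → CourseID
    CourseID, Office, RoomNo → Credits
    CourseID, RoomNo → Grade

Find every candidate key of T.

{CourseID}, {Grade, RoomNo}

{CourseID}⁺ = {CourseID, Credits, Grade, Office, RoomNo}, which is every attribute, so {CourseID} is a candidate key.
{Grade, RoomNo}⁺ = {CourseID, Credits, Grade, Office, RoomNo}, which is every attribute, so {Grade, RoomNo} is a candidate key.
No proper subset of any of these is a key, and no other minimal superkey exists.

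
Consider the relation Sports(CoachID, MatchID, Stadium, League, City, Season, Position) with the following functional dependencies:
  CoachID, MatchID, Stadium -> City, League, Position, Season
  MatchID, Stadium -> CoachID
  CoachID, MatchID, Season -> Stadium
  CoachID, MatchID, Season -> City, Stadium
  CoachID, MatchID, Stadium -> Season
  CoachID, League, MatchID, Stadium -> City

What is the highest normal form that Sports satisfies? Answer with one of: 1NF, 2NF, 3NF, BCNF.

Candidate keys: {CoachID, MatchID, Season}, {MatchID, Stadium}. Prime attributes: {CoachID, MatchID, Season, Stadium}.
The left-hand side of every FD is a superkey, so BCNF is satisfied.

BCNF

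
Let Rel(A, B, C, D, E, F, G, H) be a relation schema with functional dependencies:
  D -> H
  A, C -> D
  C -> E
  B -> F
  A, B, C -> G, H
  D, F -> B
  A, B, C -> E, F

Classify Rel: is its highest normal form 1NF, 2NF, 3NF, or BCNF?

1NF

Candidate keys: {A, B, C}, {A, C, F}. Prime attributes: {A, B, C, F}.
D -> H: {D}⁺ = {D, H}, which is not all of the attributes, so the left side is not a superkey — BCNF is violated.
D -> H determines the non-prime attribute {H} from a non-superkey — 3NF is violated.
Since {C} ⊂ {A, B, C} and {C}⁺ ⊇ {E} with {E} non-prime, there is a partial dependency; 2NF fails.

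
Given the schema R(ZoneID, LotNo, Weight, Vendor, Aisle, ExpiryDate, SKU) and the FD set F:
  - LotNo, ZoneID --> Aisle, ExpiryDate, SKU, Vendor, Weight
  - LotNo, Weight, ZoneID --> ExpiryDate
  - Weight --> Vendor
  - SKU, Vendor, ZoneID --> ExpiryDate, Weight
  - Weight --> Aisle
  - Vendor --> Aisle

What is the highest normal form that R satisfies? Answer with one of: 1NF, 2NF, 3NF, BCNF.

Candidate key: {LotNo, ZoneID}. Prime attributes: {LotNo, ZoneID}.
For Weight --> Vendor we have {Weight}⁺ = {Aisle, Vendor, Weight}; {Weight} is not a superkey, so BCNF fails.
Because {Vendor} is non-prime and the left side of Weight --> Vendor is not a superkey, the relation is not in 3NF.
No proper subset of a key has a non-prime attribute in its closure, so there is no partial dependency; 2NF holds.

2NF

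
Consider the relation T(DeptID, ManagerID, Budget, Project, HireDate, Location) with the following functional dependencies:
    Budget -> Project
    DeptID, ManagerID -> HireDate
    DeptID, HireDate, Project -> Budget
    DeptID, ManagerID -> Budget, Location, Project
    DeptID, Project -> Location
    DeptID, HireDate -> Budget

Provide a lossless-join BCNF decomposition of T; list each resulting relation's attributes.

{Budget, DeptID, HireDate}; {Budget, DeptID, Location}; {Budget, Project}; {DeptID, HireDate, ManagerID}

Candidate key of the original relation: {DeptID, ManagerID}.
In {Budget, DeptID, HireDate, Location, ManagerID, Project}, {Budget} is not a superkey ({Budget}⁺ restricted to this set is {Budget, Project}), so split on Budget -> Project into {Budget, Project} and {Budget, DeptID, HireDate, Location, ManagerID}.
{Budget, Project}: every determinant is a superkey — BCNF.
In {Budget, DeptID, HireDate, Location, ManagerID}, {DeptID, HireDate} is not a superkey ({DeptID, HireDate}⁺ restricted to this set is {Budget, DeptID, HireDate, Location}), so split on DeptID, HireDate -> Budget, Location into {Budget, DeptID, HireDate, Location} and {DeptID, HireDate, ManagerID}.
In {Budget, DeptID, HireDate, Location}, {Budget, DeptID} is not a superkey ({Budget, DeptID}⁺ restricted to this set is {Budget, DeptID, Location}), so split on Budget, DeptID -> Location into {Budget, DeptID, Location} and {Budget, DeptID, HireDate}.
{Budget, DeptID, Location}: every determinant is a superkey — BCNF.
{Budget, DeptID, HireDate}: every determinant is a superkey — BCNF.
{DeptID, HireDate, ManagerID}: every determinant is a superkey — BCNF.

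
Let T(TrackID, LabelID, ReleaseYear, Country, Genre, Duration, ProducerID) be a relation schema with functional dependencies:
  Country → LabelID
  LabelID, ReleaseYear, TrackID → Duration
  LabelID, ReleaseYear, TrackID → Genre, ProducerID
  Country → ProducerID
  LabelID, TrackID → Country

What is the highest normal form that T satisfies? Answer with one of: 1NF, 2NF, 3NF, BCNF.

1NF

Candidate keys: {Country, ReleaseYear, TrackID}, {LabelID, ReleaseYear, TrackID}. Prime attributes: {Country, LabelID, ReleaseYear, TrackID}.
Country → LabelID: {Country}⁺ = {Country, LabelID, ProducerID}, which is not all of the attributes, so the left side is not a superkey — BCNF is violated.
Because {ProducerID} is non-prime and the left side of Country → ProducerID is not a superkey, the relation is not in 3NF.
Since {Country} ⊂ {Country, ReleaseYear, TrackID} and {Country}⁺ ⊇ {ProducerID} with {ProducerID} non-prime, there is a partial dependency; 2NF fails.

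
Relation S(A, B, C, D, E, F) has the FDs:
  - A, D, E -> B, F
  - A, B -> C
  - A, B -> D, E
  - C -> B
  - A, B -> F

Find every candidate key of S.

No FD produces {A}, so it must be in every candidate key.
Closure of {A, B} is {A, B, C, D, E, F}, the whole schema; {A, B} is a candidate key.
Closure of {A, C} is {A, B, C, D, E, F}, the whole schema; {A, C} is a candidate key.
Closure of {A, D, E} is {A, B, C, D, E, F}, the whole schema; {A, D, E} is a candidate key.
Any other superkey properly contains one of these, so there are no further candidate keys.

{A, B}, {A, C}, {A, D, E}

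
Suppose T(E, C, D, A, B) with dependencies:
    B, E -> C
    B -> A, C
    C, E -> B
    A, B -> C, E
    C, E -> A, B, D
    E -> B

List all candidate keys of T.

{B}, {E}

{B}⁺ = {A, B, C, D, E} — all of the relation — so {B} is a candidate key.
{E}⁺ = {A, B, C, D, E} — all of the relation — so {E} is a candidate key.
These are minimal and exhaustive — every other superkey contains one of them.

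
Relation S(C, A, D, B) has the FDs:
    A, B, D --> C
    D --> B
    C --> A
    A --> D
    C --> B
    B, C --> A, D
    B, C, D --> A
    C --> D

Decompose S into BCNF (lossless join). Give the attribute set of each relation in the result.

Candidate keys of the original relation: {A}, {C}.
Within {A, B, C, D}: {D}⁺ ∩ {A, B, C, D} = {B, D}, not the whole set, so D --> B violates BCNF; decompose into {B, D} and {A, C, D}.
{B, D}: every determinant is a superkey — BCNF.
{A, C, D}: every determinant is a superkey — BCNF.

{A, C, D}; {B, D}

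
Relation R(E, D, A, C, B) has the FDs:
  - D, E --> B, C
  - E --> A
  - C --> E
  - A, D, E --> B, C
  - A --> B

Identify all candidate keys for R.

Attributes never on any right-hand side: {D} — every candidate key must contain it.
{C, D}⁺ = {A, B, C, D, E}, which is every attribute, so {C, D} is a candidate key.
{D, E}⁺ = {A, B, C, D, E}, which is every attribute, so {D, E} is a candidate key.
These are minimal and exhaustive — every other superkey contains one of them.

{C, D}, {D, E}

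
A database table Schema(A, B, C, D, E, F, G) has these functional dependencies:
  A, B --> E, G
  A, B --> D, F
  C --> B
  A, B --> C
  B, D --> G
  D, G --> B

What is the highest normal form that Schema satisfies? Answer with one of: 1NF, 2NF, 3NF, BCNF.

3NF

Candidate keys: {A, B}, {A, C}, {A, D, G}. Prime attributes: {A, B, C, D, G}.
C --> B breaks BCNF: {C}⁺ = {B, C}, so {C} is not a superkey.
Its right-hand attributes {B} are all prime, as are those of every other non-superkey FD — the relation is in 3NF.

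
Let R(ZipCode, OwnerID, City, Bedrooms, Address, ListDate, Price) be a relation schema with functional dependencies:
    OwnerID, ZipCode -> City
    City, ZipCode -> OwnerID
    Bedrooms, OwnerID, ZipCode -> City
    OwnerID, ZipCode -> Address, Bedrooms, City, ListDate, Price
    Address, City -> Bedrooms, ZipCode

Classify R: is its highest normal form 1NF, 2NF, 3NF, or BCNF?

Candidate keys: {Address, City}, {City, ZipCode}, {OwnerID, ZipCode}. Prime attributes: {Address, City, OwnerID, ZipCode}.
Each dependency's left side is a superkey — BCNF holds.

BCNF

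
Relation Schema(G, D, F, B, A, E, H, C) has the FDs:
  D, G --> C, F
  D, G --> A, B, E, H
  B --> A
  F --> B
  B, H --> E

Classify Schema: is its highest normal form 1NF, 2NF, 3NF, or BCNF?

Candidate key: {D, G}. Prime attributes: {D, G}.
For B --> A we have {B}⁺ = {A, B}; {B} is not a superkey, so BCNF fails.
B --> A determines the non-prime attribute {A} from a non-superkey — 3NF is violated.
No non-prime attribute depends on a proper subset of any candidate key, so 2NF holds.

2NF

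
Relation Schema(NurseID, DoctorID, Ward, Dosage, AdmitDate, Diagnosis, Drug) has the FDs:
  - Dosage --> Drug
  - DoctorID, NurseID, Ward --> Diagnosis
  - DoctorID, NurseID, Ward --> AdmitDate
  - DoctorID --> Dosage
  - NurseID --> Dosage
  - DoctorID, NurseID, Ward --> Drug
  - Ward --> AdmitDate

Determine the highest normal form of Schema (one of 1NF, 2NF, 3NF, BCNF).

1NF

Candidate key: {DoctorID, NurseID, Ward}. Prime attributes: {DoctorID, NurseID, Ward}.
Dosage --> Drug: {Dosage}⁺ = {Dosage, Drug}, which is not all of the attributes, so the left side is not a superkey — BCNF is violated.
Dosage --> Drug determines the non-prime attribute {Drug} from a non-superkey — 3NF is violated.
The proper key subset {DoctorID} of {DoctorID, NurseID, Ward} determines non-prime {Dosage, Drug}, so the relation is not even in 2NF.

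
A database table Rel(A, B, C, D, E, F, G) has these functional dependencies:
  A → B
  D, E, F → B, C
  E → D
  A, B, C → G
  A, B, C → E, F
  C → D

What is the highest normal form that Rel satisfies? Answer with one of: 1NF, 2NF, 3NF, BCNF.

1NF

Candidate keys: {A, C}, {A, E, F}. Prime attributes: {A, C, E, F}.
For A → B we have {A}⁺ = {A, B}; {A} is not a superkey, so BCNF fails.
Because {B} is non-prime and the left side of A → B is not a superkey, the relation is not in 3NF.
Since {A} ⊂ {A, C} and {A}⁺ ⊇ {B} with {B} non-prime, there is a partial dependency; 2NF fails.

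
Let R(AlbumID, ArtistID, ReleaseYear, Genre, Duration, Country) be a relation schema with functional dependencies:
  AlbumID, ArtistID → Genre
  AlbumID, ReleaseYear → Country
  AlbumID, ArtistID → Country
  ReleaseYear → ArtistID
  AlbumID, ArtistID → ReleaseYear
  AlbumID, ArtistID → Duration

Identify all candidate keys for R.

{AlbumID, ArtistID}, {AlbumID, ReleaseYear}

Attributes never on any right-hand side: {AlbumID} — every candidate key must contain it.
Closure of {AlbumID, ArtistID} is {AlbumID, ArtistID, Country, Duration, Genre, ReleaseYear}, the whole schema; {AlbumID, ArtistID} is a candidate key.
Closure of {AlbumID, ReleaseYear} is {AlbumID, ArtistID, Country, Duration, Genre, ReleaseYear}, the whole schema; {AlbumID, ReleaseYear} is a candidate key.
No proper subset of any of these is a key, and no other minimal superkey exists.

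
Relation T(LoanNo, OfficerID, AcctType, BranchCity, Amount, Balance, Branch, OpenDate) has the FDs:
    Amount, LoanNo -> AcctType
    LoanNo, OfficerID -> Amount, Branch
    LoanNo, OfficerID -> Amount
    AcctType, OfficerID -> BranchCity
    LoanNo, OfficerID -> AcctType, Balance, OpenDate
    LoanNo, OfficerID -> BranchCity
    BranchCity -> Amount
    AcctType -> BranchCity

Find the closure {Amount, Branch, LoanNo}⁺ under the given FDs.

Start with {Amount, Branch, LoanNo}.
Amount, LoanNo -> AcctType applies; add {AcctType} → now {AcctType, Amount, Branch, LoanNo}.
AcctType -> BranchCity applies; add {BranchCity} → now {AcctType, Amount, Branch, BranchCity, LoanNo}.
No further FD applies.

{AcctType, Amount, Branch, BranchCity, LoanNo}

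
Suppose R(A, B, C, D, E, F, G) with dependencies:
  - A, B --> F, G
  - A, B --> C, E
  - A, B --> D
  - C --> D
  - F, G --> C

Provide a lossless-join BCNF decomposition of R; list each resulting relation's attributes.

{A, B, E, F, G}; {C, D}; {C, F, G}

Candidate key of the original relation: {A, B}.
{A, B, C, D, E, F, G}: {C} determines {C, D} here but is not a superkey — split on C --> D, giving {C, D} and {A, B, C, E, F, G}.
{C, D} is in BCNF.
{A, B, C, E, F, G}: {F, G} determines {C, F, G} here but is not a superkey — split on F, G --> C, giving {C, F, G} and {A, B, E, F, G}.
{C, F, G} is in BCNF.
{A, B, E, F, G} is in BCNF.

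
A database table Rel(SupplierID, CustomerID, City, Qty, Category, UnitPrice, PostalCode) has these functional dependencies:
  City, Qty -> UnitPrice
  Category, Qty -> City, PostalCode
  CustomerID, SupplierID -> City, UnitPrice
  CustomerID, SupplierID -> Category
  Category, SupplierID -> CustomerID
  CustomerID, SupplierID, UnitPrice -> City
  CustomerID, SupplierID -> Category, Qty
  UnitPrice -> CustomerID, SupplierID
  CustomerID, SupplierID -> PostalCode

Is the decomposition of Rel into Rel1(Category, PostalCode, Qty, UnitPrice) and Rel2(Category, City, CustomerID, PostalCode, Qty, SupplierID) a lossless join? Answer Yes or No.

Yes

The shared attributes are {Category, PostalCode, Qty} and {Category, PostalCode, Qty}⁺ = {Category, City, CustomerID, PostalCode, Qty, SupplierID, UnitPrice}.
Since Rel1 ⊆ {Category, City, CustomerID, PostalCode, Qty, SupplierID, UnitPrice}, the intersection is a superkey of Rel1; the decomposition is lossless.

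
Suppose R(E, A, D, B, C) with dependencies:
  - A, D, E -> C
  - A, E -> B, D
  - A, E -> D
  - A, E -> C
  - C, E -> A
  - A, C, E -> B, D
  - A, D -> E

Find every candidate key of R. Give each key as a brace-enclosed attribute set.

Closure of {A, D} is {A, B, C, D, E}, the whole schema; {A, D} is a candidate key.
Closure of {A, E} is {A, B, C, D, E}, the whole schema; {A, E} is a candidate key.
Closure of {C, E} is {A, B, C, D, E}, the whole schema; {C, E} is a candidate key.
These are minimal and exhaustive — every other superkey contains one of them.

{A, D}, {A, E}, {C, E}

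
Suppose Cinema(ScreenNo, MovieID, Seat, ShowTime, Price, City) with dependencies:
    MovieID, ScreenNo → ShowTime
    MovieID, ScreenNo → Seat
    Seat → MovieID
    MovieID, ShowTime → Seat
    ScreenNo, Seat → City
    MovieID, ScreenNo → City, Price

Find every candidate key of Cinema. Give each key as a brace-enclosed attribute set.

{ScreenNo} never appears on the right of any FD, so every key must include it.
Closure of {MovieID, ScreenNo} is {City, MovieID, Price, ScreenNo, Seat, ShowTime}, the whole schema; {MovieID, ScreenNo} is a candidate key.
Closure of {ScreenNo, Seat} is {City, MovieID, Price, ScreenNo, Seat, ShowTime}, the whole schema; {ScreenNo, Seat} is a candidate key.
No proper subset of any of these is a key, and no other minimal superkey exists.

{MovieID, ScreenNo}, {ScreenNo, Seat}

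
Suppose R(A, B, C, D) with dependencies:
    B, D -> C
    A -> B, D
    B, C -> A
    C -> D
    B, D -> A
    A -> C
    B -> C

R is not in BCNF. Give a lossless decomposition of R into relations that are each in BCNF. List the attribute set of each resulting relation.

Candidate keys of the original relation: {A}, {B}.
In {A, B, C, D}, {C} is not a superkey ({C}⁺ restricted to this set is {C, D}), so split on C -> D into {C, D} and {A, B, C}.
{C, D} has no BCNF violation.
{A, B, C} has no BCNF violation.

{A, B, C}; {C, D}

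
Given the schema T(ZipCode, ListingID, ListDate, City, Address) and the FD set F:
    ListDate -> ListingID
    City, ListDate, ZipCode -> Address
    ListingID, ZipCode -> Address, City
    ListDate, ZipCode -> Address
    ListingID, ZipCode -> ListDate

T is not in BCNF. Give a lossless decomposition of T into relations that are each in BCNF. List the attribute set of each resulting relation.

Candidate keys of the original relation: {ListDate, ZipCode}, {ListingID, ZipCode}.
{Address, City, ListDate, ListingID, ZipCode}: {ListDate} determines {ListDate, ListingID} here but is not a superkey — split on ListDate -> ListingID, giving {ListDate, ListingID} and {Address, City, ListDate, ZipCode}.
{ListDate, ListingID}: every determinant is a superkey — BCNF.
{Address, City, ListDate, ZipCode}: every determinant is a superkey — BCNF.

{Address, City, ListDate, ZipCode}; {ListDate, ListingID}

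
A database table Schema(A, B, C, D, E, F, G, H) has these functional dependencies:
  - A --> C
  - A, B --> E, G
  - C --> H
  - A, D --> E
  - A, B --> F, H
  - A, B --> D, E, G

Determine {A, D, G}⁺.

Start with {A, D, G}.
A --> C applies; add {C} → now {A, C, D, G}.
C --> H applies; add {H} → now {A, C, D, G, H}.
A, D --> E applies; add {E} → now {A, C, D, E, G, H}.
No further FD applies.

{A, C, D, E, G, H}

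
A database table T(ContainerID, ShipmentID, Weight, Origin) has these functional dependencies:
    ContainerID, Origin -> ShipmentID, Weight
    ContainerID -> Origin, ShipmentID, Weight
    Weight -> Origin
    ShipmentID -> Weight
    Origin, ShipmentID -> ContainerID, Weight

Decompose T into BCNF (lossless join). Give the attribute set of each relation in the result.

{ContainerID, ShipmentID, Weight}; {Origin, Weight}

Candidate keys of the original relation: {ContainerID}, {ShipmentID}.
In {ContainerID, Origin, ShipmentID, Weight}, {Weight} is not a superkey ({Weight}⁺ restricted to this set is {Origin, Weight}), so split on Weight -> Origin into {Origin, Weight} and {ContainerID, ShipmentID, Weight}.
{Origin, Weight}: every determinant is a superkey — BCNF.
{ContainerID, ShipmentID, Weight}: every determinant is a superkey — BCNF.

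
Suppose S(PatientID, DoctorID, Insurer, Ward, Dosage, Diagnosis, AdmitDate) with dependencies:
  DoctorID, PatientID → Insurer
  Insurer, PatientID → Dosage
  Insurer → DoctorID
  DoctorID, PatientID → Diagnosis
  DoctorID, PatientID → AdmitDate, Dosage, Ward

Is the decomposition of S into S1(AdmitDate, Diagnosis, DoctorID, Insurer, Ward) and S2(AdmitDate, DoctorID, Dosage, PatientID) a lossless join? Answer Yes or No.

Common attributes: {AdmitDate, DoctorID}; their closure is {AdmitDate, DoctorID}.
The closure covers neither S1 nor S2 entirely; the join is not lossless.

No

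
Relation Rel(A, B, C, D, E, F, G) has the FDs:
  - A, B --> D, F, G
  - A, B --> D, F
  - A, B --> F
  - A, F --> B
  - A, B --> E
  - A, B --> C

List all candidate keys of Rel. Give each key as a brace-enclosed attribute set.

{A, B}, {A, F}

{A} never appears on the right of any FD, so every key must include it.
Closure of {A, B} is {A, B, C, D, E, F, G}, the whole schema; {A, B} is a candidate key.
Closure of {A, F} is {A, B, C, D, E, F, G}, the whole schema; {A, F} is a candidate key.
These are minimal and exhaustive — every other superkey contains one of them.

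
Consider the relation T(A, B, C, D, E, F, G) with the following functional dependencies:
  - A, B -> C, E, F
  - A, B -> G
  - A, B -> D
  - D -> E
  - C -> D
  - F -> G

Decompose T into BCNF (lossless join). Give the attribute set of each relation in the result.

Candidate key of the original relation: {A, B}.
Within {A, B, C, D, E, F, G}: {D}⁺ ∩ {A, B, C, D, E, F, G} = {D, E}, not the whole set, so D -> E violates BCNF; decompose into {D, E} and {A, B, C, D, F, G}.
{D, E} has no BCNF violation.
Within {A, B, C, D, F, G}: {C}⁺ ∩ {A, B, C, D, F, G} = {C, D}, not the whole set, so C -> D violates BCNF; decompose into {C, D} and {A, B, C, F, G}.
{C, D} has no BCNF violation.
Within {A, B, C, F, G}: {F}⁺ ∩ {A, B, C, F, G} = {F, G}, not the whole set, so F -> G violates BCNF; decompose into {F, G} and {A, B, C, F}.
{F, G} has no BCNF violation.
{A, B, C, F} has no BCNF violation.

{A, B, C, F}; {C, D}; {D, E}; {F, G}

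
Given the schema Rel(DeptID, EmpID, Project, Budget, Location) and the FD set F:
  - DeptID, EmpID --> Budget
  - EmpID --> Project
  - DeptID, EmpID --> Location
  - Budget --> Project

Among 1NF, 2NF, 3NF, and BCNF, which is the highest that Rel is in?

Candidate key: {DeptID, EmpID}. Prime attributes: {DeptID, EmpID}.
EmpID --> Project: {EmpID}⁺ = {EmpID, Project}, which is not all of the attributes, so the left side is not a superkey — BCNF is violated.
EmpID --> Project has non-prime {Project} on the right and a non-superkey on the left, so 3NF fails.
Since {EmpID} ⊂ {DeptID, EmpID} and {EmpID}⁺ ⊇ {Project} with {Project} non-prime, there is a partial dependency; 2NF fails.

1NF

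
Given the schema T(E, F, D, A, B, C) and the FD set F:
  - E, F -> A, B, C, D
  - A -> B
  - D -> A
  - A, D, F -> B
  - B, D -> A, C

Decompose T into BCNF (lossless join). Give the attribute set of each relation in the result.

Candidate key of the original relation: {E, F}.
In {A, B, C, D, E, F}, {A} is not a superkey ({A}⁺ restricted to this set is {A, B}), so split on A -> B into {A, B} and {A, C, D, E, F}.
{A, B} is in BCNF.
In {A, C, D, E, F}, {D} is not a superkey ({D}⁺ restricted to this set is {A, C, D}), so split on D -> A, C into {A, C, D} and {D, E, F}.
{A, C, D} is in BCNF.
{D, E, F} is in BCNF.

{A, B}; {A, C, D}; {D, E, F}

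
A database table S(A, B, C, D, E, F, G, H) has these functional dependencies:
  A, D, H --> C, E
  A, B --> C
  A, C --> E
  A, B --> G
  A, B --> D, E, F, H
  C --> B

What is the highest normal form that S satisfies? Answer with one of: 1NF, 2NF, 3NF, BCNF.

3NF

Candidate keys: {A, B}, {A, C}, {A, D, H}. Prime attributes: {A, B, C, D, H}.
For C --> B we have {C}⁺ = {B, C}; {C} is not a superkey, so BCNF fails.
Since {B} ⊆ prime attributes and every other non-superkey FD also has a prime right side, the schema is in 3NF.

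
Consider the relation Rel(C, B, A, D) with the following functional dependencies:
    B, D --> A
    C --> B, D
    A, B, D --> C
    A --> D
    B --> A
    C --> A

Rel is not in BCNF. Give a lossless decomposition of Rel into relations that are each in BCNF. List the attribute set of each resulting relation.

{A, B, C}; {A, D}

Candidate keys of the original relation: {B}, {C}.
In {A, B, C, D}, {A} is not a superkey ({A}⁺ restricted to this set is {A, D}), so split on A --> D into {A, D} and {A, B, C}.
{A, D} is in BCNF.
{A, B, C} is in BCNF.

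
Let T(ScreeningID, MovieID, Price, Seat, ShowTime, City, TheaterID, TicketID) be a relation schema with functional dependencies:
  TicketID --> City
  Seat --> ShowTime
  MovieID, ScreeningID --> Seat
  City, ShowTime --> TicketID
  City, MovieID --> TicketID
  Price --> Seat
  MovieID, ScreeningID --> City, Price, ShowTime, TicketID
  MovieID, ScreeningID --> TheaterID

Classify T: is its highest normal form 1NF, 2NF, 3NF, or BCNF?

Candidate key: {MovieID, ScreeningID}. Prime attributes: {MovieID, ScreeningID}.
For TicketID --> City we have {TicketID}⁺ = {City, TicketID}; {TicketID} is not a superkey, so BCNF fails.
TicketID --> City has non-prime {City} on the right and a non-superkey on the left, so 3NF fails.
No proper subset of a key has a non-prime attribute in its closure, so there is no partial dependency; 2NF holds.

2NF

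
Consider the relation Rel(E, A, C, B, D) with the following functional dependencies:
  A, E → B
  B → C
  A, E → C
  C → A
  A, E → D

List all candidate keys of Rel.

No FD produces {E}, so it must be in every candidate key.
{A, E}⁺ = {A, B, C, D, E}, which is every attribute, so {A, E} is a candidate key.
{B, E}⁺ = {A, B, C, D, E}, which is every attribute, so {B, E} is a candidate key.
{C, E}⁺ = {A, B, C, D, E}, which is every attribute, so {C, E} is a candidate key.
These are minimal and exhaustive — every other superkey contains one of them.

{A, E}, {B, E}, {C, E}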